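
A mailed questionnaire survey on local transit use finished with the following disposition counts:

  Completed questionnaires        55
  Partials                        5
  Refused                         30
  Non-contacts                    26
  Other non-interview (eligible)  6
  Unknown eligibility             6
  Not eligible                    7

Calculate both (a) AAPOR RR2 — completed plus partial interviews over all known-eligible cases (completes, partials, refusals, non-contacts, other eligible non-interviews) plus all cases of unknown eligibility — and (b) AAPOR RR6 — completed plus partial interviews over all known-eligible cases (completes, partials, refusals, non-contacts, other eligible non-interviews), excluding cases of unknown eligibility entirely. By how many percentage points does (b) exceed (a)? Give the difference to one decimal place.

2.3

Top = 55 + 5 = 60
Base = 55 + 5 + 30 + 26 + 6 + 6 = 128
RR2 = 60 / 128 = 0.4688
Base = 55 + 5 + 30 + 26 + 6 = 122
RR6 = 60 / 122 = 0.4918
Difference = 49.18 − 46.88 = 2.30 percentage points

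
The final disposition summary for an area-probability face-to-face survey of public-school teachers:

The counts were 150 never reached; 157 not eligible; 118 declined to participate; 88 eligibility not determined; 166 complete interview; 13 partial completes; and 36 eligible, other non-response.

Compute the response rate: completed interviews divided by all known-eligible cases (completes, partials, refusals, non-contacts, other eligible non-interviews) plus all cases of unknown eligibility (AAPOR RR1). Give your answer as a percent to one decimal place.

Num → 166
Denominator → 166 + 13 + 118 + 150 + 36 + 88 = 571
RR1 = 166 / 571 = 0.2907

29.1%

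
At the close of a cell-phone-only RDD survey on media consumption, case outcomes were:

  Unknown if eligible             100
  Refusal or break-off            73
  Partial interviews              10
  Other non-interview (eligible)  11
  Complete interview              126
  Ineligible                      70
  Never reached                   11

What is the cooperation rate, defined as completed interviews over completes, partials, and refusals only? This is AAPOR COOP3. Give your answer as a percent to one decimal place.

Numerator = 126
Denom = 126 + 10 + 73 = 209
COOP3 = 126 / 209 = 0.6029

60.3%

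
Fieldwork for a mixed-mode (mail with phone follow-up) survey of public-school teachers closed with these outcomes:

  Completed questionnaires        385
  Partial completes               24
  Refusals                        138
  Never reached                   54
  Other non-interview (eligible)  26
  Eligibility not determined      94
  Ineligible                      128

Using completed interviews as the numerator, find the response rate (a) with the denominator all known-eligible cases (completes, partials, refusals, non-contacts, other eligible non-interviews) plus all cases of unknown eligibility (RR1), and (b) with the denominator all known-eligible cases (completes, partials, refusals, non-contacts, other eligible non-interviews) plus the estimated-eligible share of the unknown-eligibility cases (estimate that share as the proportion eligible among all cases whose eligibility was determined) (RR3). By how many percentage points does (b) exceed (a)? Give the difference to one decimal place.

1.2

Top: 385
Denominator: 385 + 24 + 138 + 54 + 26 + 94 = 721
RR1 = 385 / 721 = 0.5340
Determined eligible: 385 + 24 + 138 + 54 + 26 = 627
e = 627 / (627 + 128) = 627 / 755 = 0.8305
Estimated eligible among unknowns: 0.8305 × 94 = 78.07
Denominator: 627 + 78.07 = 705.07
RR3 = 385 / 705.07 = 0.5460
Difference = 54.60 − 53.40 = 1.20 percentage points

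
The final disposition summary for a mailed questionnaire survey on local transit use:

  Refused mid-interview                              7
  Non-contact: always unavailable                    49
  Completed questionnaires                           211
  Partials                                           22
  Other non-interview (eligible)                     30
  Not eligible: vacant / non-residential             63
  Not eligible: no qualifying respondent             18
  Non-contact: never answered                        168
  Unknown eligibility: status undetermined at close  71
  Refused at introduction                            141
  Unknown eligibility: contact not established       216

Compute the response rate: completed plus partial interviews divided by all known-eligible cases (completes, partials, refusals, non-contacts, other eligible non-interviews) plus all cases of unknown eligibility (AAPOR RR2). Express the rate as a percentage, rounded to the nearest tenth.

Refusal or break-off = 141 + 7 = 148
Non-contacts = 168 + 49 = 217
Unknown eligibility = 216 + 71 = 287
Screened out, ineligible = 18 + 63 = 81
Numerator = 211 + 22 = 233
Denom = 211 + 22 + 148 + 217 + 30 + 287 = 915
RR2 = 233 / 915 = 0.2546

25.5%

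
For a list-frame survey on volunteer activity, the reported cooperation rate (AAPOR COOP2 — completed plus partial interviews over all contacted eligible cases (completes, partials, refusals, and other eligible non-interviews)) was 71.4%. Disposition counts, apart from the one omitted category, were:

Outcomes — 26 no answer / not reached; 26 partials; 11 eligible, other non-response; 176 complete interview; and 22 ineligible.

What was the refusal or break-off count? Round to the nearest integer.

70

Numerator = 176 + 26 = 202
COOP2 = 202 / D = 0.714
D = 202 / 0.714 = 282.9
Remaining denominator categories sum to 213
refusal or break-off = 282.9 − 213 ≈ 70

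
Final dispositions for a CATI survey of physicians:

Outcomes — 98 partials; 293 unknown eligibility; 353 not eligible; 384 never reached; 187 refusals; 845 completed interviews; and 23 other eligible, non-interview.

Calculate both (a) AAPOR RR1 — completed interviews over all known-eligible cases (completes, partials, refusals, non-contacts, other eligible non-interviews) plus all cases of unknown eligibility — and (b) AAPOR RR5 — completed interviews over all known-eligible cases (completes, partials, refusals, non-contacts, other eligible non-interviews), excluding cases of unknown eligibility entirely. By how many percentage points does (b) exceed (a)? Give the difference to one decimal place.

Numerator = 845
Denom = 845 + 98 + 187 + 384 + 23 + 293 = 1830
RR1 = 845 / 1830 = 0.4617
Denom = 845 + 98 + 187 + 384 + 23 = 1537
RR5 = 845 / 1537 = 0.5498
Difference = 54.98 − 46.17 = 8.81 percentage points

8.8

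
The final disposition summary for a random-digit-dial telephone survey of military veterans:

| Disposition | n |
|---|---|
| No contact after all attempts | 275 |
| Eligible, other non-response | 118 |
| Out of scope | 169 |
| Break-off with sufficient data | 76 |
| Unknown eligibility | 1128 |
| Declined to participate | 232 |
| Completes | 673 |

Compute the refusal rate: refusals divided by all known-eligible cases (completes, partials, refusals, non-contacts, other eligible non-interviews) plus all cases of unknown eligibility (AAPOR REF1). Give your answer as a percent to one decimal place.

Num = 232
Base = 673 + 76 + 232 + 275 + 118 + 1128 = 2502
REF1 = 232 / 2502 = 0.0927

9.3%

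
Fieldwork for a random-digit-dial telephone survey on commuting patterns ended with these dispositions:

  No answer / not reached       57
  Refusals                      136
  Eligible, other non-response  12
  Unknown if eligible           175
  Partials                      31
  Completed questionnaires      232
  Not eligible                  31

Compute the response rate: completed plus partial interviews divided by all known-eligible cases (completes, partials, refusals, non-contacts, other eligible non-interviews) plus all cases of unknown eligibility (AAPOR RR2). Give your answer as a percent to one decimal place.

40.9%

Numerator → 232 + 31 = 263
Base → 232 + 31 + 136 + 57 + 12 + 175 = 643
RR2 = 263 / 643 = 0.4090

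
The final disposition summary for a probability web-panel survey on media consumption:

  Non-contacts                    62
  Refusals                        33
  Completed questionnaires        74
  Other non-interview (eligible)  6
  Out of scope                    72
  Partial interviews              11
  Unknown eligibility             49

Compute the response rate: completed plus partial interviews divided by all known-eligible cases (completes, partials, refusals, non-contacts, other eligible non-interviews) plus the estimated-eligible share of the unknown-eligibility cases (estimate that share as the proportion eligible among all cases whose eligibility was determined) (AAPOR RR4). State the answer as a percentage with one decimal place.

38.4%

Num: 74 + 11 = 85
Eligible (known): 74 + 11 + 33 + 62 + 6 = 186
e = 186 / (186 + 72) = 186 / 258 = 0.7209
e × U: 0.7209 × 49 = 35.32
Denominator: 186 + 35.32 = 221.32
RR4 = 85 / 221.32 = 0.3841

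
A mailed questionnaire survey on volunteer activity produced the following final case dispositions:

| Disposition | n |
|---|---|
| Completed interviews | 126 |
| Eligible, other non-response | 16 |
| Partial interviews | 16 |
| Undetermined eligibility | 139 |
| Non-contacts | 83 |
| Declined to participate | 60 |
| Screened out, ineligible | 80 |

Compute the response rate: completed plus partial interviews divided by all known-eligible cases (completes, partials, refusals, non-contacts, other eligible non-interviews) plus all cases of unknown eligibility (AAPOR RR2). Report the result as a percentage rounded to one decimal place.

32.3%

Top: 126 + 16 = 142
Denom: 126 + 16 + 60 + 83 + 16 + 139 = 440
RR2 = 142 / 440 = 0.3227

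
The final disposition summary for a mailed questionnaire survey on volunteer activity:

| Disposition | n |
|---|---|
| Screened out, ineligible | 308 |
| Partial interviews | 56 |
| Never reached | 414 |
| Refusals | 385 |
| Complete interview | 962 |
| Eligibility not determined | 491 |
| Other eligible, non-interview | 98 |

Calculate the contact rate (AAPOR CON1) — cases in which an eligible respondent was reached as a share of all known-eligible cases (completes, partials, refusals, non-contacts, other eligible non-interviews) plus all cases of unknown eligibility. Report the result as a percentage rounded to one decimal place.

62.4%

Num: 962 + 56 + 385 + 98 = 1501
Denominator: 962 + 56 + 385 + 414 + 98 + 491 = 2406
CON1 = 1501 / 2406 = 0.6239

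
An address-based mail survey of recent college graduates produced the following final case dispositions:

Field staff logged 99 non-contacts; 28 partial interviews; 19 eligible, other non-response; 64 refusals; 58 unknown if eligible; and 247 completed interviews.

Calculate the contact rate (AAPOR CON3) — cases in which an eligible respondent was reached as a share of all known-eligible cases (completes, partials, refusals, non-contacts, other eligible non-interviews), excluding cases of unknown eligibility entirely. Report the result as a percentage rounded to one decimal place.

Numerator → 247 + 28 + 64 + 19 = 358
Denominator → 247 + 28 + 64 + 99 + 19 = 457
CON3 = 358 / 457 = 0.7834

78.3%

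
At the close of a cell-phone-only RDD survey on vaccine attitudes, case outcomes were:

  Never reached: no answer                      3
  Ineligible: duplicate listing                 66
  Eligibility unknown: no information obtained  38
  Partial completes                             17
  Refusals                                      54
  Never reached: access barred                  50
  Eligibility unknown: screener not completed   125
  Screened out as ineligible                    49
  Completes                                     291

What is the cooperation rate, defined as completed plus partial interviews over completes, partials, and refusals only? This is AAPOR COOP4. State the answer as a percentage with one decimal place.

85.1%

Non-contacts = 3 + 50 = 53
Eligibility not determined = 125 + 38 = 163
Ineligible = 49 + 66 = 115
Top → 291 + 17 = 308
Denominator → 291 + 17 + 54 = 362
COOP4 = 308 / 362 = 0.8508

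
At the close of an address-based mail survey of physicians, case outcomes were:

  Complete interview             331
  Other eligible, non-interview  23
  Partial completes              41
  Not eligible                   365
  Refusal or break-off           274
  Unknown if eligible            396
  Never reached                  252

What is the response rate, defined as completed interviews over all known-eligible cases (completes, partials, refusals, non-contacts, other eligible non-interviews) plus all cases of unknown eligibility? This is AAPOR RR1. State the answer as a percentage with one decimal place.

Num → 331
Denom → 331 + 41 + 274 + 252 + 23 + 396 = 1317
RR1 = 331 / 1317 = 0.2513

25.1%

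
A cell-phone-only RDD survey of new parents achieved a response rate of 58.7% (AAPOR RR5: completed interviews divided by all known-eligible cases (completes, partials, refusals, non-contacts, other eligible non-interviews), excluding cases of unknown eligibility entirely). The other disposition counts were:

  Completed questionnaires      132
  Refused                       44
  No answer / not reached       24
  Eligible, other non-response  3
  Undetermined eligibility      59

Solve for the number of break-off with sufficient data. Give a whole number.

22

RR5 = 132 / D = 0.587
D = 132 / 0.587 = 224.9
Remaining denominator categories sum to 203
break-off with sufficient data = 224.9 − 203 ≈ 22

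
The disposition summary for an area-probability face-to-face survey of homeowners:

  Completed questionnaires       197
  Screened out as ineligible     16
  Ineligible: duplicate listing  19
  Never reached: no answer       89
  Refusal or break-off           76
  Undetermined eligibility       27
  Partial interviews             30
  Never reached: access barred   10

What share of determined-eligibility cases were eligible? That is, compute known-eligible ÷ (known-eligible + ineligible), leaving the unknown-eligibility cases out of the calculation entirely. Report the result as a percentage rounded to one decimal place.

Never reached = 89 + 10 = 99
Ineligible = 16 + 19 = 35
Known eligible = 197 + 30 + 76 + 99 = 402
e = 402 / (402 + 35) = 402 / 437 = 0.9199

92.0%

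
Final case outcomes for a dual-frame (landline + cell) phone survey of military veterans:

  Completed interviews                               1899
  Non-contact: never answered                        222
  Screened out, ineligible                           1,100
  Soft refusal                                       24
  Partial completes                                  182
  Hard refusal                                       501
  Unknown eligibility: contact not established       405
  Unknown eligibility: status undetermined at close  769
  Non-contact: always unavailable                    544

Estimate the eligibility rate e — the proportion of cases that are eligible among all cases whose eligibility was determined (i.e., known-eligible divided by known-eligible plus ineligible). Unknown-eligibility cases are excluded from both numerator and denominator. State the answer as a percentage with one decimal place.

Refusals = 501 + 24 = 525
No answer / not reached = 222 + 544 = 766
Unknown eligibility = 405 + 769 = 1174
Determined eligible → 1899 + 182 + 525 + 766 = 3372
e = 3372 / (3372 + 1100) = 3372 / 4472 = 0.7540

75.4%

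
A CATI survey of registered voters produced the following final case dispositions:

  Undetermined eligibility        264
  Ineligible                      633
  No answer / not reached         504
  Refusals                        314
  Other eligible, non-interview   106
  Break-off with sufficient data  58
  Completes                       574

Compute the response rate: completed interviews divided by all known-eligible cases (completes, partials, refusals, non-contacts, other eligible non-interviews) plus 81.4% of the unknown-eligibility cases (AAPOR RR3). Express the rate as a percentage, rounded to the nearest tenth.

Num = 574
Eligible (known) = 574 + 58 + 314 + 504 + 106 = 1556
Eligible share of unknowns = 0.8140 × 264 = 214.90
Denom = 1556 + 214.90 = 1770.90
RR3 = 574 / 1770.90 = 0.3241

32.4%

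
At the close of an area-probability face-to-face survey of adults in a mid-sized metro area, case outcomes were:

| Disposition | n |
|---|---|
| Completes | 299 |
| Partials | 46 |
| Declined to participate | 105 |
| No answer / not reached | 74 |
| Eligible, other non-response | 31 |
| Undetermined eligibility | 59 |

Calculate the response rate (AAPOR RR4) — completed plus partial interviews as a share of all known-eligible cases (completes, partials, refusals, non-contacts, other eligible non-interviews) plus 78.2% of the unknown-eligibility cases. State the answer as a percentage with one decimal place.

57.4%

Num: 299 + 46 = 345
Eligible (known): 299 + 46 + 105 + 74 + 31 = 555
e × U: 0.7820 × 59 = 46.14
Base: 555 + 46.14 = 601.14
RR4 = 345 / 601.14 = 0.5739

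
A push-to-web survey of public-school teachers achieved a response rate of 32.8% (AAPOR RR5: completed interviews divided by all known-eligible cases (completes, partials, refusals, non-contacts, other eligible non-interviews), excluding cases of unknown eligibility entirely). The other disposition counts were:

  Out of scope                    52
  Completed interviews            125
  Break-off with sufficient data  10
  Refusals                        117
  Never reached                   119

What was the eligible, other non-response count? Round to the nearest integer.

RR5 = 125 / D = 0.328
D = 125 / 0.328 = 381.1
Rest of base = 371
eligible, other non-response = 381.1 − 371 ≈ 10

10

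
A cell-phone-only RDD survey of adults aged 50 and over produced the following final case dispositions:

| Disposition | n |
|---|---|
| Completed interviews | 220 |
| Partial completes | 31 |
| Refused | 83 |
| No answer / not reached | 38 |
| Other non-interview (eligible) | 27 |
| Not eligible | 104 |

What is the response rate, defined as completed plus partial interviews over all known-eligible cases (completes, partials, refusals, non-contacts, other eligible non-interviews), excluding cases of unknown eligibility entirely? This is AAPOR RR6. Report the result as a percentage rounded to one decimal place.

Num: 220 + 31 = 251
Base: 220 + 31 + 83 + 38 + 27 = 399
RR6 = 251 / 399 = 0.6291

62.9%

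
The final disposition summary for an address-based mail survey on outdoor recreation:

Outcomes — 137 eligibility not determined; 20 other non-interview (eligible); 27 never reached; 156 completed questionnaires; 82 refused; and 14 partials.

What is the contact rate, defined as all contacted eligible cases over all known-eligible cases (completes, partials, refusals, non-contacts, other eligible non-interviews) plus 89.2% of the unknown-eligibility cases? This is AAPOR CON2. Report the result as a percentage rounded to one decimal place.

Num: 156 + 14 + 82 + 20 = 272
Known eligible: 156 + 14 + 82 + 27 + 20 = 299
Estimated eligible among unknowns: 0.8920 × 137 = 122.20
Denom: 299 + 122.20 = 421.20
CON2 = 272 / 421.20 = 0.6458

64.6%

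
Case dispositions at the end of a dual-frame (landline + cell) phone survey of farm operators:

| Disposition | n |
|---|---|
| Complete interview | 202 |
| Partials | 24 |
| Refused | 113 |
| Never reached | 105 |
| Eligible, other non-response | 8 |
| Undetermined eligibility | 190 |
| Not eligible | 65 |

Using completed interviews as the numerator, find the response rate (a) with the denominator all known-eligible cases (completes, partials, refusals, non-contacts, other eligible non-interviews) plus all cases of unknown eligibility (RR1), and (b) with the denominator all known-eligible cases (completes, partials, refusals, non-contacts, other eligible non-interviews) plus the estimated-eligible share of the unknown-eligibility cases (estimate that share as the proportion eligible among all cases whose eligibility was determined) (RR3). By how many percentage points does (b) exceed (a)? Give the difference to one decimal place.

Numerator = 202
Denominator = 202 + 24 + 113 + 105 + 8 + 190 = 642
RR1 = 202 / 642 = 0.3146
Eligible (known) = 202 + 24 + 113 + 105 + 8 = 452
e = 452 / (452 + 65) = 452 / 517 = 0.8743
e × U = 0.8743 × 190 = 166.12
Denominator = 452 + 166.12 = 618.12
RR3 = 202 / 618.12 = 0.3268
Difference = 32.68 − 31.46 = 1.22 percentage points

1.2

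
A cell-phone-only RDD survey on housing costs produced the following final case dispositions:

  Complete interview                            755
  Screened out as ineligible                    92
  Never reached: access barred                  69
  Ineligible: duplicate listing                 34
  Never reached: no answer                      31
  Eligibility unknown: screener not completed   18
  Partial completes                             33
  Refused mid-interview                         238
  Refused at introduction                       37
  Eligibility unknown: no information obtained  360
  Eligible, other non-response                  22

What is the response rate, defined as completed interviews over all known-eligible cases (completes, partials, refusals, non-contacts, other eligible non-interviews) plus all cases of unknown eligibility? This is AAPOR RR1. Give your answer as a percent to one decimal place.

48.3%

Refusal or break-off = 37 + 238 = 275
Never reached = 31 + 69 = 100
Eligibility not determined = 18 + 360 = 378
Not eligible = 92 + 34 = 126
Numerator: 755
Base: 755 + 33 + 275 + 100 + 22 + 378 = 1563
RR1 = 755 / 1563 = 0.4830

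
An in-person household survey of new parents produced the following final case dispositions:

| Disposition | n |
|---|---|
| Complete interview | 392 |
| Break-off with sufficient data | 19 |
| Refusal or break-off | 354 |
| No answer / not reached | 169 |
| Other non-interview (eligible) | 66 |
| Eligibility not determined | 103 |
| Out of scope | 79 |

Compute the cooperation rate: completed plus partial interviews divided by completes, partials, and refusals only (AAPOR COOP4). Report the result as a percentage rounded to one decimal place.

Numerator → 392 + 19 = 411
Base → 392 + 19 + 354 = 765
COOP4 = 411 / 765 = 0.5373

53.7%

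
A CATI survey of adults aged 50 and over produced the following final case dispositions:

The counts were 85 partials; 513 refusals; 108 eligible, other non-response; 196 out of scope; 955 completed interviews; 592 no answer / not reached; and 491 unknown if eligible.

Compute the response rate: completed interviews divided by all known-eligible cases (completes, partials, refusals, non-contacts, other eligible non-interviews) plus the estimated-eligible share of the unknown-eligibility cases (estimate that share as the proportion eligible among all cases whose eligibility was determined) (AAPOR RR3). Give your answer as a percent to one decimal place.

Top → 955
Eligible (known) → 955 + 85 + 513 + 592 + 108 = 2253
e = 2253 / (2253 + 196) = 2253 / 2449 = 0.9200
Eligible share of unknowns → 0.9200 × 491 = 451.72
Base → 2253 + 451.72 = 2704.72
RR3 = 955 / 2704.72 = 0.3531

35.3%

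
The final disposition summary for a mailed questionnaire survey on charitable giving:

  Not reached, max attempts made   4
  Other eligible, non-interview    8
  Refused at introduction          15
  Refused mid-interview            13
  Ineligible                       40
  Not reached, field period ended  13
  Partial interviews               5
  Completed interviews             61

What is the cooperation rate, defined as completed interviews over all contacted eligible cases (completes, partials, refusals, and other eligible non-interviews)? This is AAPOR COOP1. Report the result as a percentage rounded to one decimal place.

59.8%

Refused = 15 + 13 = 28
No answer / not reached = 13 + 4 = 17
Num = 61
Denom = 61 + 5 + 28 + 8 = 102
COOP1 = 61 / 102 = 0.5980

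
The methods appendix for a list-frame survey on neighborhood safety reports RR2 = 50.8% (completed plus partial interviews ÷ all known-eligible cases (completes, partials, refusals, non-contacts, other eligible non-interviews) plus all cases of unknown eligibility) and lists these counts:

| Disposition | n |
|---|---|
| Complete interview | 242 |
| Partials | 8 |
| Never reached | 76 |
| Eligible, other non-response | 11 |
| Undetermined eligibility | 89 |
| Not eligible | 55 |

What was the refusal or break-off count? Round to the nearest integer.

Top = 242 + 8 = 250
RR2 = 250 / D = 0.508
D = 250 / 0.508 = 492.1
Other denominator terms total 426
refusal or break-off = 492.1 − 426 ≈ 66

66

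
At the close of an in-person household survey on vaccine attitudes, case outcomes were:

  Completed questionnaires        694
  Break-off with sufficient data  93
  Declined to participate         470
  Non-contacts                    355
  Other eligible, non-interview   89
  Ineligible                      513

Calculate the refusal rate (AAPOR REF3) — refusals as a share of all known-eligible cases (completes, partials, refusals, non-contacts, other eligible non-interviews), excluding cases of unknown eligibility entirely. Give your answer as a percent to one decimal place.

27.6%

Num → 470
Denominator → 694 + 93 + 470 + 355 + 89 = 1701
REF3 = 470 / 1701 = 0.2763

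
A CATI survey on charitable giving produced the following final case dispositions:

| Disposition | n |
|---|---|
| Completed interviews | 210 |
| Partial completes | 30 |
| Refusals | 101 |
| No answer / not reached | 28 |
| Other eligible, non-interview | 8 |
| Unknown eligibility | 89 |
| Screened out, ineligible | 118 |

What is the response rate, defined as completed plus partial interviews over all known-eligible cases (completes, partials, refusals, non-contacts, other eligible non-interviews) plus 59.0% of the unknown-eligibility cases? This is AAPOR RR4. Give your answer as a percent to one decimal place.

Num → 210 + 30 = 240
Eligible (known) → 210 + 30 + 101 + 28 + 8 = 377
Eligible share of unknowns → 0.5900 × 89 = 52.51
Base → 377 + 52.51 = 429.51
RR4 = 240 / 429.51 = 0.5588

55.9%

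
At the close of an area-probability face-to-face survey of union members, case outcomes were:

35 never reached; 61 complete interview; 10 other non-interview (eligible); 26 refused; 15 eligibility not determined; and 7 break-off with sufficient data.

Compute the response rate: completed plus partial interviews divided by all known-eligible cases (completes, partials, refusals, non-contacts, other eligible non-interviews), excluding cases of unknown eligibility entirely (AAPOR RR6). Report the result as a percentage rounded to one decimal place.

48.9%

Top: 61 + 7 = 68
Denominator: 61 + 7 + 26 + 35 + 10 = 139
RR6 = 68 / 139 = 0.4892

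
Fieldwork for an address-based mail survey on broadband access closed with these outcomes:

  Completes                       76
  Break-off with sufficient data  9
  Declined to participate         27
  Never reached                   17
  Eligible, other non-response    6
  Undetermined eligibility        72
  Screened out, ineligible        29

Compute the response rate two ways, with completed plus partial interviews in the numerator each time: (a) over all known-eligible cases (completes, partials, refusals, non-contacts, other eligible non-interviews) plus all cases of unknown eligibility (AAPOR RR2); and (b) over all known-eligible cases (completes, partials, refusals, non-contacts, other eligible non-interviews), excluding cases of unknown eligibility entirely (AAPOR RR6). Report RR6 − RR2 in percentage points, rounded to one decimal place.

21.9

Numerator: 76 + 9 = 85
Base: 76 + 9 + 27 + 17 + 6 + 72 = 207
RR2 = 85 / 207 = 0.4106
Base: 76 + 9 + 27 + 17 + 6 = 135
RR6 = 85 / 135 = 0.6296
Difference = 62.96 − 41.06 = 21.90 percentage points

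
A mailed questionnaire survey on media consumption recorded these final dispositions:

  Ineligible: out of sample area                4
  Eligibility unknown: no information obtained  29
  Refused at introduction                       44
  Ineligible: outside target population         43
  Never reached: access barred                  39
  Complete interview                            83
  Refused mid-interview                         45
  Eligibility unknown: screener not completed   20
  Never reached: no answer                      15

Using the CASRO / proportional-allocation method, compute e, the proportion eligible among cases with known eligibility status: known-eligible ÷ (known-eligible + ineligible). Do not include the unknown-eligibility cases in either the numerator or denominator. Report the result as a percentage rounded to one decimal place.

82.8%

Refusals = 44 + 45 = 89
No contact after all attempts = 15 + 39 = 54
Unknown if eligible = 20 + 29 = 49
Screened out, ineligible = 43 + 4 = 47
Determined eligible: 83 + 89 + 54 = 226
e = 226 / (226 + 47) = 226 / 273 = 0.8278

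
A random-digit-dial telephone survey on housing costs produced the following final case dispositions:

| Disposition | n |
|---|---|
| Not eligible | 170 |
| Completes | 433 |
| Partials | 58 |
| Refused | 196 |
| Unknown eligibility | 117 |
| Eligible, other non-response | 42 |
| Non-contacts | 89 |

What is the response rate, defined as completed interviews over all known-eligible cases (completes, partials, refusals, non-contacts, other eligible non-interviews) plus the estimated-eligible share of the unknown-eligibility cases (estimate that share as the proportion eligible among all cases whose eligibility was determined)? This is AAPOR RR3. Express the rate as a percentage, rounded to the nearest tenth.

Top: 433
Eligible (known): 433 + 58 + 196 + 89 + 42 = 818
e = 818 / (818 + 170) = 818 / 988 = 0.8279
Eligible share of unknowns: 0.8279 × 117 = 96.86
Denom: 818 + 96.86 = 914.86
RR3 = 433 / 914.86 = 0.4733

47.3%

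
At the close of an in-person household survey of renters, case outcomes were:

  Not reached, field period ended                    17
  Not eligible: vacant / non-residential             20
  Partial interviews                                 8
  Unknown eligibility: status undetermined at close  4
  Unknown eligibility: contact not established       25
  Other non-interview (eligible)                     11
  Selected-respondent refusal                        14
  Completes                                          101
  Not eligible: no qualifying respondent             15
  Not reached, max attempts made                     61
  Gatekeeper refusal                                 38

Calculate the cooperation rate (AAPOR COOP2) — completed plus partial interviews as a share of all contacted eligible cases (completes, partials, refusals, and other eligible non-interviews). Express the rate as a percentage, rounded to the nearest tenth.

Refused = 38 + 14 = 52
No answer / not reached = 17 + 61 = 78
Undetermined eligibility = 25 + 4 = 29
Ineligible = 15 + 20 = 35
Num → 101 + 8 = 109
Denom → 101 + 8 + 52 + 11 = 172
COOP2 = 109 / 172 = 0.6337

63.4%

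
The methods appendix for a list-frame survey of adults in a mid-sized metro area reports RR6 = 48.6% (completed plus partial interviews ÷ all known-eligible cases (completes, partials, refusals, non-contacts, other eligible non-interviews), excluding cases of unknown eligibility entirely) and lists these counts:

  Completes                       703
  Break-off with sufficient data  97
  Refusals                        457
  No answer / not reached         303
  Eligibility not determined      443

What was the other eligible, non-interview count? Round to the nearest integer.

Numerator = 703 + 97 = 800
RR6 = 800 / D = 0.486
D = 800 / 0.486 = 1646.1
Rest of base = 1560
other eligible, non-interview = 1646.1 − 1560 ≈ 86

86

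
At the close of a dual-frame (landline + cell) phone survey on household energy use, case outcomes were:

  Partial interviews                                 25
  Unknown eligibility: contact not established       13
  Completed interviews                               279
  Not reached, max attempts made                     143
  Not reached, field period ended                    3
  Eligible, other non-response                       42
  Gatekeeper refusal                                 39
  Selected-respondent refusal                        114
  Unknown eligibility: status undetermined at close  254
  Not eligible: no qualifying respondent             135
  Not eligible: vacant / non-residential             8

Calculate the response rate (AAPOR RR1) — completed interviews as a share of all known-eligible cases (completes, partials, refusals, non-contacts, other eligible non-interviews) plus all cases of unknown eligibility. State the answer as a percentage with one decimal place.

30.6%

Refused = 39 + 114 = 153
No answer / not reached = 3 + 143 = 146
Undetermined eligibility = 13 + 254 = 267
Ineligible = 135 + 8 = 143
Top: 279
Denom: 279 + 25 + 153 + 146 + 42 + 267 = 912
RR1 = 279 / 912 = 0.3059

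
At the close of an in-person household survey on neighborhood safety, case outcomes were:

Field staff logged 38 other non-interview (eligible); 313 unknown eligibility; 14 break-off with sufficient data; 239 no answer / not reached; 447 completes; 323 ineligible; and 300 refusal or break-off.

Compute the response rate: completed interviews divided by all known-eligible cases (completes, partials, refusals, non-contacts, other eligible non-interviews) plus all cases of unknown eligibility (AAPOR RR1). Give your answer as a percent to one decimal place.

Top = 447
Denom = 447 + 14 + 300 + 239 + 38 + 313 = 1351
RR1 = 447 / 1351 = 0.3309

33.1%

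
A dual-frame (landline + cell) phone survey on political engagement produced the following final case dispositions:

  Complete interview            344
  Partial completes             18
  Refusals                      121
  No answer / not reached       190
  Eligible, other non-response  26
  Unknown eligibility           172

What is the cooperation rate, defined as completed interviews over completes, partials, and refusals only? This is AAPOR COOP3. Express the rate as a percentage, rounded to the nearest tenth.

71.2%

Top → 344
Base → 344 + 18 + 121 = 483
COOP3 = 344 / 483 = 0.7122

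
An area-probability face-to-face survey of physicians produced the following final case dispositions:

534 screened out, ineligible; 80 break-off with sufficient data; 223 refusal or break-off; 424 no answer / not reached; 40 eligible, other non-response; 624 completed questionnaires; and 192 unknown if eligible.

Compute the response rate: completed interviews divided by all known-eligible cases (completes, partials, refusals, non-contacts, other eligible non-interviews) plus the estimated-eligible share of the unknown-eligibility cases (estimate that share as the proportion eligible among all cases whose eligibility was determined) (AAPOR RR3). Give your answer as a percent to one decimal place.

Num → 624
Eligible (known) → 624 + 80 + 223 + 424 + 40 = 1391
e = 1391 / (1391 + 534) = 1391 / 1925 = 0.7226
Eligible share of unknowns → 0.7226 × 192 = 138.74
Denominator → 1391 + 138.74 = 1529.74
RR3 = 624 / 1529.74 = 0.4079

40.8%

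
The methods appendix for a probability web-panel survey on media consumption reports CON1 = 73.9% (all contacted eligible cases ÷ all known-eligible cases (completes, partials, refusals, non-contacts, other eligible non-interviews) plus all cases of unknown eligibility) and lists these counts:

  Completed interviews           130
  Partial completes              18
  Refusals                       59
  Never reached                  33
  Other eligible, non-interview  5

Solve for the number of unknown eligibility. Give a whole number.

Numerator: 130 + 18 + 59 + 5 = 212
CON1 = 212 / D = 0.739
D = 212 / 0.739 = 286.9
Rest of base = 245
unknown eligibility = 286.9 − 245 ≈ 42

42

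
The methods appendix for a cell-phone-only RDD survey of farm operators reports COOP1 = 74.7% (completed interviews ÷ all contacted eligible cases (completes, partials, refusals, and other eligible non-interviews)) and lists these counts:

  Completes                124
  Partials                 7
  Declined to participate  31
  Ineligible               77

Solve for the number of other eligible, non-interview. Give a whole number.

COOP1 = 124 / D = 0.747
D = 124 / 0.747 = 166.0
Remaining denominator categories sum to 162
other eligible, non-interview = 166.0 − 162 ≈ 4

4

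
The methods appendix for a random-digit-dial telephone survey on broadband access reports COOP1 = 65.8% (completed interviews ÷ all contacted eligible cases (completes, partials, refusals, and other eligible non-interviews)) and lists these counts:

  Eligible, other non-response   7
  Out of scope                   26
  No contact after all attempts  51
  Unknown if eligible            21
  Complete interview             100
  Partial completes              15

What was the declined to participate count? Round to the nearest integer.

30

COOP1 = 100 / D = 0.658
D = 100 / 0.658 = 152.0
Rest of base = 122
declined to participate = 152.0 − 122 ≈ 30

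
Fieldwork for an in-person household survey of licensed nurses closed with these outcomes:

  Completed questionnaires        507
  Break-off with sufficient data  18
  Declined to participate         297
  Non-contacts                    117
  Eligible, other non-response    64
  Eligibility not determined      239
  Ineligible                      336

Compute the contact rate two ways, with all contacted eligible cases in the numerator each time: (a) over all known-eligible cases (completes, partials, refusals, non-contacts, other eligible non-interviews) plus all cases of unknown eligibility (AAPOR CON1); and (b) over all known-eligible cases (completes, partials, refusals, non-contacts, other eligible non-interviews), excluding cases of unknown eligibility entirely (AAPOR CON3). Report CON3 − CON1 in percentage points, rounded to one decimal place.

Top: 507 + 18 + 297 + 64 = 886
Denominator: 507 + 18 + 297 + 117 + 64 + 239 = 1242
CON1 = 886 / 1242 = 0.7134
Denominator: 507 + 18 + 297 + 117 + 64 = 1003
CON3 = 886 / 1003 = 0.8833
Difference = 88.33 − 71.34 = 16.99 percentage points

17.0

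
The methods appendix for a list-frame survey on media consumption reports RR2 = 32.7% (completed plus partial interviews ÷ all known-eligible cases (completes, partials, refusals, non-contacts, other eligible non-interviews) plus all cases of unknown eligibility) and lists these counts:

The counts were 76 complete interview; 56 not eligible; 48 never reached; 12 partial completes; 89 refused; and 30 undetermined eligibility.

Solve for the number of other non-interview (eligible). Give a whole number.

14

Num = 76 + 12 = 88
RR2 = 88 / D = 0.327
D = 88 / 0.327 = 269.1
Rest of base = 255
other non-interview (eligible) = 269.1 − 255 ≈ 14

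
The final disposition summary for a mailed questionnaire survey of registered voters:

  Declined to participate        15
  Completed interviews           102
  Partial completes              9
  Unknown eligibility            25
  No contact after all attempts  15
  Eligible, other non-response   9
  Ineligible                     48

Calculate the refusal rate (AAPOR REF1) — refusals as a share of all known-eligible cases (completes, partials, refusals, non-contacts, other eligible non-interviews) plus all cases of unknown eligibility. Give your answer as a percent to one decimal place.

Top → 15
Denominator → 102 + 9 + 15 + 15 + 9 + 25 = 175
REF1 = 15 / 175 = 0.0857

8.6%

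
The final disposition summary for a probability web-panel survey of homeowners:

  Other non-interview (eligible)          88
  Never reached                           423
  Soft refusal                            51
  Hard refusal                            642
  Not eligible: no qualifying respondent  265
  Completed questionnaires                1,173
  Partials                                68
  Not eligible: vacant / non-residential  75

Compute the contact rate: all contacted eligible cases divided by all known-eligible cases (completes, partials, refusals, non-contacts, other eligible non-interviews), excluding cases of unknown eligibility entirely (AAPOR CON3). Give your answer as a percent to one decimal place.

82.7%

Refusals = 642 + 51 = 693
Ineligible = 265 + 75 = 340
Num = 1173 + 68 + 693 + 88 = 2022
Denom = 1173 + 68 + 693 + 423 + 88 = 2445
CON3 = 2022 / 2445 = 0.8270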